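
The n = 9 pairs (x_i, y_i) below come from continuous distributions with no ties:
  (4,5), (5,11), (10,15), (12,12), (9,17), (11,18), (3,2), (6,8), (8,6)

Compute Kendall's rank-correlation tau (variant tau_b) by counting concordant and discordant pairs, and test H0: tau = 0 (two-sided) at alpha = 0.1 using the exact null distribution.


Step 1: Enumerate the 36 unordered pairs (i,j) with i<j and classify each by sign(x_j-x_i) * sign(y_j-y_i).
  (1,2):dx=+1,dy=+6->C; (1,3):dx=+6,dy=+10->C; (1,4):dx=+8,dy=+7->C; (1,5):dx=+5,dy=+12->C
  (1,6):dx=+7,dy=+13->C; (1,7):dx=-1,dy=-3->C; (1,8):dx=+2,dy=+3->C; (1,9):dx=+4,dy=+1->C
  (2,3):dx=+5,dy=+4->C; (2,4):dx=+7,dy=+1->C; (2,5):dx=+4,dy=+6->C; (2,6):dx=+6,dy=+7->C
  (2,7):dx=-2,dy=-9->C; (2,8):dx=+1,dy=-3->D; (2,9):dx=+3,dy=-5->D; (3,4):dx=+2,dy=-3->D
  (3,5):dx=-1,dy=+2->D; (3,6):dx=+1,dy=+3->C; (3,7):dx=-7,dy=-13->C; (3,8):dx=-4,dy=-7->C
  (3,9):dx=-2,dy=-9->C; (4,5):dx=-3,dy=+5->D; (4,6):dx=-1,dy=+6->D; (4,7):dx=-9,dy=-10->C
  (4,8):dx=-6,dy=-4->C; (4,9):dx=-4,dy=-6->C; (5,6):dx=+2,dy=+1->C; (5,7):dx=-6,dy=-15->C
  (5,8):dx=-3,dy=-9->C; (5,9):dx=-1,dy=-11->C; (6,7):dx=-8,dy=-16->C; (6,8):dx=-5,dy=-10->C
  (6,9):dx=-3,dy=-12->C; (7,8):dx=+3,dy=+6->C; (7,9):dx=+5,dy=+4->C; (8,9):dx=+2,dy=-2->D
Step 2: C = 29, D = 7, total pairs = 36.
Step 3: tau = (C - D)/(n(n-1)/2) = (29 - 7)/36 = 0.611111.
Step 4: Exact two-sided p-value (enumerate n! = 362880 permutations of y under H0): p = 0.024741.
Step 5: alpha = 0.1. reject H0.

tau_b = 0.6111 (C=29, D=7), p = 0.024741, reject H0.


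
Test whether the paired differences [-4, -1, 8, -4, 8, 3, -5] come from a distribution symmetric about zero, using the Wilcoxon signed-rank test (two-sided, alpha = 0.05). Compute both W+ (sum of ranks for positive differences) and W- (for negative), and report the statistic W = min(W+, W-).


Step 1: Drop any zero differences (none here) and take |d_i|.
|d| = [4, 1, 8, 4, 8, 3, 5]
Step 2: Midrank |d_i| (ties get averaged ranks).
ranks: |4|->3.5, |1|->1, |8|->6.5, |4|->3.5, |8|->6.5, |3|->2, |5|->5
Step 3: Attach original signs; sum ranks with positive sign and with negative sign.
W+ = 6.5 + 6.5 + 2 = 15
W- = 3.5 + 1 + 3.5 + 5 = 13
(Check: W+ + W- = 28 should equal n(n+1)/2 = 28.)
Step 4: Test statistic W = min(W+, W-) = 13.
Step 5: Ties in |d|, so use the tie-corrected normal approximation.
        E[W] = n(n+1)/4 = 7*8/4 = 14.
        Tie groups: |d|=4 (t=2), |d|=8 (t=2); sum(t^3 - t) = 12.
        Var[W] = n(n+1)(2n+1)/24 - sum(t^3-t)/48 = 840/24 - 12/48 = 34.75.
        z = (W - E[W]) / sqrt(Var[W]) = (13 - 14) / 5.8949 = -0.1696.
        Two-sided p = 2*Phi(z) = 0.865295.
Step 6: alpha = 0.05. fail to reject H0.

W+ = 15, W- = 13, W = min = 13, p = 0.865295, fail to reject H0.


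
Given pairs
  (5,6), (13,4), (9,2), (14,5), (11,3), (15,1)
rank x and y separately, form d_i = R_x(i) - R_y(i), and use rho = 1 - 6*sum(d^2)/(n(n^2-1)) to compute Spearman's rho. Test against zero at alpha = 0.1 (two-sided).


Step 1: Rank x and y separately (midranks; no ties here).
rank(x): 5->1, 13->4, 9->2, 14->5, 11->3, 15->6
rank(y): 6->6, 4->4, 2->2, 5->5, 3->3, 1->1
Step 2: d_i = R_x(i) - R_y(i); compute d_i^2.
  (1-6)^2=25, (4-4)^2=0, (2-2)^2=0, (5-5)^2=0, (3-3)^2=0, (6-1)^2=25
sum(d^2) = 50.
Step 3: rho = 1 - 6*50 / (6*(6^2 - 1)) = 1 - 300/210 = -0.428571.
Step 4: Under H0, t = rho * sqrt((n-2)/(1-rho^2)) = -0.9487 ~ t(4).
Step 5: Two-sided p-value from the t-distribution with 4 df = 0.396501.
Step 6: alpha = 0.1. fail to reject H0.

rho = -0.4286, p = 0.396501, fail to reject H0 at alpha = 0.1.


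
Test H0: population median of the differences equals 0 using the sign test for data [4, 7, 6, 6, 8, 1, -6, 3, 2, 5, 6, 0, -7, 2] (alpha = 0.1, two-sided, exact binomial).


Step 1: Discard zero differences. Original n = 14; n_eff = number of nonzero differences = 13.
Nonzero differences (with sign): +4, +7, +6, +6, +8, +1, -6, +3, +2, +5, +6, -7, +2
Step 2: Count signs: positive = 11, negative = 2.
Step 3: Under H0: P(positive) = 0.5, so the number of positives S ~ Bin(13, 0.5).
Step 4: Two-sided exact p-value = sum of Bin(13,0.5) probabilities at or below the observed probability = 0.022461.
Step 5: alpha = 0.1. reject H0.

n_eff = 13, pos = 11, neg = 2, p = 0.022461, reject H0.


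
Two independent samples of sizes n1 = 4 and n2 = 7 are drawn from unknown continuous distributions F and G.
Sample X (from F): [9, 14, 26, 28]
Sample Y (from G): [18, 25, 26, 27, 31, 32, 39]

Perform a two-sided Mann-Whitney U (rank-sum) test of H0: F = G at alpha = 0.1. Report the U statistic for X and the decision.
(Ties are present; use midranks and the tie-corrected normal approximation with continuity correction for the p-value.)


Step 1: Combine and sort all 11 observations; assign midranks.
sorted (value, group): (9,X), (14,X), (18,Y), (25,Y), (26,X), (26,Y), (27,Y), (28,X), (31,Y), (32,Y), (39,Y)
ranks: 9->1, 14->2, 18->3, 25->4, 26->5.5, 26->5.5, 27->7, 28->8, 31->9, 32->10, 39->11
Step 2: Rank sum for X: R1 = 1 + 2 + 5.5 + 8 = 16.5.
Step 3: U_X = R1 - n1(n1+1)/2 = 16.5 - 4*5/2 = 16.5 - 10 = 6.5.
       U_Y = n1*n2 - U_X = 28 - 6.5 = 21.5.
Step 4: Ties are present, so use the tie-corrected normal approximation (with continuity correction) for the p-value.
Step 5: p-value = 0.184875; compare to alpha = 0.1. fail to reject H0.

U_X = 6.5, p = 0.184875, fail to reject H0 at alpha = 0.1.


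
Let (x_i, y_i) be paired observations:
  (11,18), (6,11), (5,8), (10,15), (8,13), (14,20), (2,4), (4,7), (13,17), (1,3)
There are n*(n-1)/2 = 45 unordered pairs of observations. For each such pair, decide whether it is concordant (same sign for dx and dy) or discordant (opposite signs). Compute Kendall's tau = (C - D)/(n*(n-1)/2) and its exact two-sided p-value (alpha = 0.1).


Step 1: Enumerate the 45 unordered pairs (i,j) with i<j and classify each by sign(x_j-x_i) * sign(y_j-y_i).
  (1,2):dx=-5,dy=-7->C; (1,3):dx=-6,dy=-10->C; (1,4):dx=-1,dy=-3->C; (1,5):dx=-3,dy=-5->C
  (1,6):dx=+3,dy=+2->C; (1,7):dx=-9,dy=-14->C; (1,8):dx=-7,dy=-11->C; (1,9):dx=+2,dy=-1->D
  (1,10):dx=-10,dy=-15->C; (2,3):dx=-1,dy=-3->C; (2,4):dx=+4,dy=+4->C; (2,5):dx=+2,dy=+2->C
  (2,6):dx=+8,dy=+9->C; (2,7):dx=-4,dy=-7->C; (2,8):dx=-2,dy=-4->C; (2,9):dx=+7,dy=+6->C
  (2,10):dx=-5,dy=-8->C; (3,4):dx=+5,dy=+7->C; (3,5):dx=+3,dy=+5->C; (3,6):dx=+9,dy=+12->C
  (3,7):dx=-3,dy=-4->C; (3,8):dx=-1,dy=-1->C; (3,9):dx=+8,dy=+9->C; (3,10):dx=-4,dy=-5->C
  (4,5):dx=-2,dy=-2->C; (4,6):dx=+4,dy=+5->C; (4,7):dx=-8,dy=-11->C; (4,8):dx=-6,dy=-8->C
  (4,9):dx=+3,dy=+2->C; (4,10):dx=-9,dy=-12->C; (5,6):dx=+6,dy=+7->C; (5,7):dx=-6,dy=-9->C
  (5,8):dx=-4,dy=-6->C; (5,9):dx=+5,dy=+4->C; (5,10):dx=-7,dy=-10->C; (6,7):dx=-12,dy=-16->C
  (6,8):dx=-10,dy=-13->C; (6,9):dx=-1,dy=-3->C; (6,10):dx=-13,dy=-17->C; (7,8):dx=+2,dy=+3->C
  (7,9):dx=+11,dy=+13->C; (7,10):dx=-1,dy=-1->C; (8,9):dx=+9,dy=+10->C; (8,10):dx=-3,dy=-4->C
  (9,10):dx=-12,dy=-14->C
Step 2: C = 44, D = 1, total pairs = 45.
Step 3: tau = (C - D)/(n(n-1)/2) = (44 - 1)/45 = 0.955556.
Step 4: Exact two-sided p-value (enumerate n! = 3628800 permutations of y under H0): p = 0.000006.
Step 5: alpha = 0.1. reject H0.

tau_b = 0.9556 (C=44, D=1), p = 0.000006, reject H0.


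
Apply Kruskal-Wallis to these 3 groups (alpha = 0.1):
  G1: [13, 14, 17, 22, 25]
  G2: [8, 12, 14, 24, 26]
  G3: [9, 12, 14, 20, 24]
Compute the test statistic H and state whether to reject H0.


Step 1: Combine all N = 15 observations and assign midranks.
sorted (value, group, rank): (8,G2,1), (9,G3,2), (12,G2,3.5), (12,G3,3.5), (13,G1,5), (14,G1,7), (14,G2,7), (14,G3,7), (17,G1,9), (20,G3,10), (22,G1,11), (24,G2,12.5), (24,G3,12.5), (25,G1,14), (26,G2,15)
Step 2: Sum ranks within each group.
R_1 = 46 (n_1 = 5)
R_2 = 39 (n_2 = 5)
R_3 = 35 (n_3 = 5)
Step 3: H = 12/(N(N+1)) * sum(R_i^2/n_i) - 3(N+1)
     = 12/(15*16) * (46^2/5 + 39^2/5 + 35^2/5) - 3*16
     = 0.050000 * 972.4 - 48
     = 0.620000.
Step 4: Ties present; correction factor C = 1 - 36/(15^3 - 15) = 0.989286. Corrected H = 0.620000 / 0.989286 = 0.626715.
Step 5: Under H0, H ~ chi^2(2); p-value = 0.730989.
Step 6: alpha = 0.1. fail to reject H0.

H = 0.6267, df = 2, p = 0.730989, fail to reject H0.


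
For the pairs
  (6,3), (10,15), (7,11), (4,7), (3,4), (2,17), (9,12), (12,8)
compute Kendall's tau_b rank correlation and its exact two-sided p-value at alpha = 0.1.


Step 1: Enumerate the 28 unordered pairs (i,j) with i<j and classify each by sign(x_j-x_i) * sign(y_j-y_i).
  (1,2):dx=+4,dy=+12->C; (1,3):dx=+1,dy=+8->C; (1,4):dx=-2,dy=+4->D; (1,5):dx=-3,dy=+1->D
  (1,6):dx=-4,dy=+14->D; (1,7):dx=+3,dy=+9->C; (1,8):dx=+6,dy=+5->C; (2,3):dx=-3,dy=-4->C
  (2,4):dx=-6,dy=-8->C; (2,5):dx=-7,dy=-11->C; (2,6):dx=-8,dy=+2->D; (2,7):dx=-1,dy=-3->C
  (2,8):dx=+2,dy=-7->D; (3,4):dx=-3,dy=-4->C; (3,5):dx=-4,dy=-7->C; (3,6):dx=-5,dy=+6->D
  (3,7):dx=+2,dy=+1->C; (3,8):dx=+5,dy=-3->D; (4,5):dx=-1,dy=-3->C; (4,6):dx=-2,dy=+10->D
  (4,7):dx=+5,dy=+5->C; (4,8):dx=+8,dy=+1->C; (5,6):dx=-1,dy=+13->D; (5,7):dx=+6,dy=+8->C
  (5,8):dx=+9,dy=+4->C; (6,7):dx=+7,dy=-5->D; (6,8):dx=+10,dy=-9->D; (7,8):dx=+3,dy=-4->D
Step 2: C = 16, D = 12, total pairs = 28.
Step 3: tau = (C - D)/(n(n-1)/2) = (16 - 12)/28 = 0.142857.
Step 4: Exact two-sided p-value (enumerate n! = 40320 permutations of y under H0): p = 0.719544.
Step 5: alpha = 0.1. fail to reject H0.

tau_b = 0.1429 (C=16, D=12), p = 0.719544, fail to reject H0.


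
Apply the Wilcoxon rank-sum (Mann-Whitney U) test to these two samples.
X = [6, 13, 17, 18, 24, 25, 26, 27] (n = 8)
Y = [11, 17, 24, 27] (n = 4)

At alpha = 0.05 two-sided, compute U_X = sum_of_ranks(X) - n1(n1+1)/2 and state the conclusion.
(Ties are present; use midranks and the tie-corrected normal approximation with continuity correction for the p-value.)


Step 1: Combine and sort all 12 observations; assign midranks.
sorted (value, group): (6,X), (11,Y), (13,X), (17,X), (17,Y), (18,X), (24,X), (24,Y), (25,X), (26,X), (27,X), (27,Y)
ranks: 6->1, 11->2, 13->3, 17->4.5, 17->4.5, 18->6, 24->7.5, 24->7.5, 25->9, 26->10, 27->11.5, 27->11.5
Step 2: Rank sum for X: R1 = 1 + 3 + 4.5 + 6 + 7.5 + 9 + 10 + 11.5 = 52.5.
Step 3: U_X = R1 - n1(n1+1)/2 = 52.5 - 8*9/2 = 52.5 - 36 = 16.5.
       U_Y = n1*n2 - U_X = 32 - 16.5 = 15.5.
Step 4: Ties are present, so use the tie-corrected normal approximation (with continuity correction) for the p-value.
Step 5: p-value = 1.000000; compare to alpha = 0.05. fail to reject H0.

U_X = 16.5, p = 1.000000, fail to reject H0 at alpha = 0.05.


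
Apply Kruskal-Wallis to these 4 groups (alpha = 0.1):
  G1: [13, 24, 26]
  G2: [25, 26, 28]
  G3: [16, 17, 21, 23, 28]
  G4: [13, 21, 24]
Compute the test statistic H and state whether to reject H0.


Step 1: Combine all N = 14 observations and assign midranks.
sorted (value, group, rank): (13,G1,1.5), (13,G4,1.5), (16,G3,3), (17,G3,4), (21,G3,5.5), (21,G4,5.5), (23,G3,7), (24,G1,8.5), (24,G4,8.5), (25,G2,10), (26,G1,11.5), (26,G2,11.5), (28,G2,13.5), (28,G3,13.5)
Step 2: Sum ranks within each group.
R_1 = 21.5 (n_1 = 3)
R_2 = 35 (n_2 = 3)
R_3 = 33 (n_3 = 5)
R_4 = 15.5 (n_4 = 3)
Step 3: H = 12/(N(N+1)) * sum(R_i^2/n_i) - 3(N+1)
     = 12/(14*15) * (21.5^2/3 + 35^2/3 + 33^2/5 + 15.5^2/3) - 3*15
     = 0.057143 * 860.3 - 45
     = 4.160000.
Step 4: Ties present; correction factor C = 1 - 30/(14^3 - 14) = 0.989011. Corrected H = 4.160000 / 0.989011 = 4.206222.
Step 5: Under H0, H ~ chi^2(3); p-value = 0.240040.
Step 6: alpha = 0.1. fail to reject H0.

H = 4.2062, df = 3, p = 0.240040, fail to reject H0.


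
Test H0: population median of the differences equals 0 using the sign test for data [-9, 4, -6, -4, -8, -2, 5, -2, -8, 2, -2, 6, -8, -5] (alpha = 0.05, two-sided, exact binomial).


Step 1: Discard zero differences. Original n = 14; n_eff = number of nonzero differences = 14.
Nonzero differences (with sign): -9, +4, -6, -4, -8, -2, +5, -2, -8, +2, -2, +6, -8, -5
Step 2: Count signs: positive = 4, negative = 10.
Step 3: Under H0: P(positive) = 0.5, so the number of positives S ~ Bin(14, 0.5).
Step 4: Two-sided exact p-value = sum of Bin(14,0.5) probabilities at or below the observed probability = 0.179565.
Step 5: alpha = 0.05. fail to reject H0.

n_eff = 14, pos = 4, neg = 10, p = 0.179565, fail to reject H0.


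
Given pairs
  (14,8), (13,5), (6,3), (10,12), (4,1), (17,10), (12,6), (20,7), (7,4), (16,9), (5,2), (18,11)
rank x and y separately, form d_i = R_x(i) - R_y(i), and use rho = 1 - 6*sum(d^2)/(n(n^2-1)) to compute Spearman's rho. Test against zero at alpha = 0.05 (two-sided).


Step 1: Rank x and y separately (midranks; no ties here).
rank(x): 14->8, 13->7, 6->3, 10->5, 4->1, 17->10, 12->6, 20->12, 7->4, 16->9, 5->2, 18->11
rank(y): 8->8, 5->5, 3->3, 12->12, 1->1, 10->10, 6->6, 7->7, 4->4, 9->9, 2->2, 11->11
Step 2: d_i = R_x(i) - R_y(i); compute d_i^2.
  (8-8)^2=0, (7-5)^2=4, (3-3)^2=0, (5-12)^2=49, (1-1)^2=0, (10-10)^2=0, (6-6)^2=0, (12-7)^2=25, (4-4)^2=0, (9-9)^2=0, (2-2)^2=0, (11-11)^2=0
sum(d^2) = 78.
Step 3: rho = 1 - 6*78 / (12*(12^2 - 1)) = 1 - 468/1716 = 0.727273.
Step 4: Under H0, t = rho * sqrt((n-2)/(1-rho^2)) = 3.3508 ~ t(10).
Step 5: Two-sided p-value from the t-distribution with 10 df = 0.007355.
Step 6: alpha = 0.05. reject H0.

rho = 0.7273, p = 0.007355, reject H0 at alpha = 0.05.


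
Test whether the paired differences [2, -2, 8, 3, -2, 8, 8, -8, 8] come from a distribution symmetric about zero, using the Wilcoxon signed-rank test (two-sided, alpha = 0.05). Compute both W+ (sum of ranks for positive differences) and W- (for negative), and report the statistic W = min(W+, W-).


Step 1: Drop any zero differences (none here) and take |d_i|.
|d| = [2, 2, 8, 3, 2, 8, 8, 8, 8]
Step 2: Midrank |d_i| (ties get averaged ranks).
ranks: |2|->2, |2|->2, |8|->7, |3|->4, |2|->2, |8|->7, |8|->7, |8|->7, |8|->7
Step 3: Attach original signs; sum ranks with positive sign and with negative sign.
W+ = 2 + 7 + 4 + 7 + 7 + 7 = 34
W- = 2 + 2 + 7 = 11
(Check: W+ + W- = 45 should equal n(n+1)/2 = 45.)
Step 4: Test statistic W = min(W+, W-) = 11.
Step 5: Ties in |d|, so use the tie-corrected normal approximation.
        E[W] = n(n+1)/4 = 9*10/4 = 22.5.
        Tie groups: |d|=2 (t=3), |d|=8 (t=5); sum(t^3 - t) = 144.
        Var[W] = n(n+1)(2n+1)/24 - sum(t^3-t)/48 = 1710/24 - 144/48 = 68.25.
        z = (W - E[W]) / sqrt(Var[W]) = (11 - 22.5) / 8.2614 = -1.3920.
        Two-sided p = 2*Phi(z) = 0.163915.
Step 6: alpha = 0.05. fail to reject H0.

W+ = 34, W- = 11, W = min = 11, p = 0.163915, fail to reject H0.


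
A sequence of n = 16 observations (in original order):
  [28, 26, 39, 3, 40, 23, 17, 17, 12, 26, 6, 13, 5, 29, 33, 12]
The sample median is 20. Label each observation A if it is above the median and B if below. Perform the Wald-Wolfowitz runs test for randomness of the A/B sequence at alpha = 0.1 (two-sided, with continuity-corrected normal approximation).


Step 1: Compute median = 20; label A = above, B = below.
Labels in order: AAABAABBBABBBAAB  (n_A = 8, n_B = 8)
Step 2: Count runs R = 8.
Step 3: Under H0 (random ordering), E[R] = 2*n_A*n_B/(n_A+n_B) + 1 = 2*8*8/16 + 1 = 9.0000.
        Var[R] = 2*n_A*n_B*(2*n_A*n_B - n_A - n_B) / ((n_A+n_B)^2 * (n_A+n_B-1)) = 14336/3840 = 3.7333.
        SD[R] = 1.9322.
Step 4: Continuity-corrected z = (R + 0.5 - E[R]) / SD[R] = (8 + 0.5 - 9.0000) / 1.9322 = -0.2588.
Step 5: Two-sided p-value via normal approximation = 2*(1 - Phi(|z|)) = 0.795809.
Step 6: alpha = 0.1. fail to reject H0.

R = 8, z = -0.2588, p = 0.795809, fail to reject H0.


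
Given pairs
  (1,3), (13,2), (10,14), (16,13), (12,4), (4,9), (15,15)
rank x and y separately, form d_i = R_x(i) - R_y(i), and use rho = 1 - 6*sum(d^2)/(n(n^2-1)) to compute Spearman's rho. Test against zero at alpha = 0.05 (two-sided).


Step 1: Rank x and y separately (midranks; no ties here).
rank(x): 1->1, 13->5, 10->3, 16->7, 12->4, 4->2, 15->6
rank(y): 3->2, 2->1, 14->6, 13->5, 4->3, 9->4, 15->7
Step 2: d_i = R_x(i) - R_y(i); compute d_i^2.
  (1-2)^2=1, (5-1)^2=16, (3-6)^2=9, (7-5)^2=4, (4-3)^2=1, (2-4)^2=4, (6-7)^2=1
sum(d^2) = 36.
Step 3: rho = 1 - 6*36 / (7*(7^2 - 1)) = 1 - 216/336 = 0.357143.
Step 4: Under H0, t = rho * sqrt((n-2)/(1-rho^2)) = 0.8550 ~ t(5).
Step 5: Two-sided p-value from the t-distribution with 5 df = 0.431611.
Step 6: alpha = 0.05. fail to reject H0.

rho = 0.3571, p = 0.431611, fail to reject H0 at alpha = 0.05.


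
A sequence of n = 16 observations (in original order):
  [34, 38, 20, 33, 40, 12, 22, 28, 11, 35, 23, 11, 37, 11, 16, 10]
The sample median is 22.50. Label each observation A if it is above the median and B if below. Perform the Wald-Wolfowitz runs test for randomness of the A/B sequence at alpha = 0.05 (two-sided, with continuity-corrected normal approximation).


Step 1: Compute median = 22.50; label A = above, B = below.
Labels in order: AABAABBABAABABBB  (n_A = 8, n_B = 8)
Step 2: Count runs R = 10.
Step 3: Under H0 (random ordering), E[R] = 2*n_A*n_B/(n_A+n_B) + 1 = 2*8*8/16 + 1 = 9.0000.
        Var[R] = 2*n_A*n_B*(2*n_A*n_B - n_A - n_B) / ((n_A+n_B)^2 * (n_A+n_B-1)) = 14336/3840 = 3.7333.
        SD[R] = 1.9322.
Step 4: Continuity-corrected z = (R - 0.5 - E[R]) / SD[R] = (10 - 0.5 - 9.0000) / 1.9322 = 0.2588.
Step 5: Two-sided p-value via normal approximation = 2*(1 - Phi(|z|)) = 0.795809.
Step 6: alpha = 0.05. fail to reject H0.

R = 10, z = 0.2588, p = 0.795809, fail to reject H0.


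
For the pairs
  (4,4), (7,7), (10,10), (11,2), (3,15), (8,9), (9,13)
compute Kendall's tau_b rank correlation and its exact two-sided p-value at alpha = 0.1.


Step 1: Enumerate the 21 unordered pairs (i,j) with i<j and classify each by sign(x_j-x_i) * sign(y_j-y_i).
  (1,2):dx=+3,dy=+3->C; (1,3):dx=+6,dy=+6->C; (1,4):dx=+7,dy=-2->D; (1,5):dx=-1,dy=+11->D
  (1,6):dx=+4,dy=+5->C; (1,7):dx=+5,dy=+9->C; (2,3):dx=+3,dy=+3->C; (2,4):dx=+4,dy=-5->D
  (2,5):dx=-4,dy=+8->D; (2,6):dx=+1,dy=+2->C; (2,7):dx=+2,dy=+6->C; (3,4):dx=+1,dy=-8->D
  (3,5):dx=-7,dy=+5->D; (3,6):dx=-2,dy=-1->C; (3,7):dx=-1,dy=+3->D; (4,5):dx=-8,dy=+13->D
  (4,6):dx=-3,dy=+7->D; (4,7):dx=-2,dy=+11->D; (5,6):dx=+5,dy=-6->D; (5,7):dx=+6,dy=-2->D
  (6,7):dx=+1,dy=+4->C
Step 2: C = 9, D = 12, total pairs = 21.
Step 3: tau = (C - D)/(n(n-1)/2) = (9 - 12)/21 = -0.142857.
Step 4: Exact two-sided p-value (enumerate n! = 5040 permutations of y under H0): p = 0.772619.
Step 5: alpha = 0.1. fail to reject H0.

tau_b = -0.1429 (C=9, D=12), p = 0.772619, fail to reject H0.


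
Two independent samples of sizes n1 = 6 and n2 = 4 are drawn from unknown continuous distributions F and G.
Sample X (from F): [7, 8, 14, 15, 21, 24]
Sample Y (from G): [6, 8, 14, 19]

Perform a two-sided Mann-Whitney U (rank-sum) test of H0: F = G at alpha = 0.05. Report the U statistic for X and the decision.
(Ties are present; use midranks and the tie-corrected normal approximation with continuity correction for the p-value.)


Step 1: Combine and sort all 10 observations; assign midranks.
sorted (value, group): (6,Y), (7,X), (8,X), (8,Y), (14,X), (14,Y), (15,X), (19,Y), (21,X), (24,X)
ranks: 6->1, 7->2, 8->3.5, 8->3.5, 14->5.5, 14->5.5, 15->7, 19->8, 21->9, 24->10
Step 2: Rank sum for X: R1 = 2 + 3.5 + 5.5 + 7 + 9 + 10 = 37.
Step 3: U_X = R1 - n1(n1+1)/2 = 37 - 6*7/2 = 37 - 21 = 16.
       U_Y = n1*n2 - U_X = 24 - 16 = 8.
Step 4: Ties are present, so use the tie-corrected normal approximation (with continuity correction) for the p-value.
Step 5: p-value = 0.452793; compare to alpha = 0.05. fail to reject H0.

U_X = 16, p = 0.452793, fail to reject H0 at alpha = 0.05.


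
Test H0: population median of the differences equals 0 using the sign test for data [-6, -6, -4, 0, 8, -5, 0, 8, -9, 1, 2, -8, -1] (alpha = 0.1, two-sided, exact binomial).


Step 1: Discard zero differences. Original n = 13; n_eff = number of nonzero differences = 11.
Nonzero differences (with sign): -6, -6, -4, +8, -5, +8, -9, +1, +2, -8, -1
Step 2: Count signs: positive = 4, negative = 7.
Step 3: Under H0: P(positive) = 0.5, so the number of positives S ~ Bin(11, 0.5).
Step 4: Two-sided exact p-value = sum of Bin(11,0.5) probabilities at or below the observed probability = 0.548828.
Step 5: alpha = 0.1. fail to reject H0.

n_eff = 11, pos = 4, neg = 7, p = 0.548828, fail to reject H0.


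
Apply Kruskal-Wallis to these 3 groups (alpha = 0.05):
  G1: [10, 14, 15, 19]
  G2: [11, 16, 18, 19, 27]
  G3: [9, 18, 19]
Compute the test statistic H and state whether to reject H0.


Step 1: Combine all N = 12 observations and assign midranks.
sorted (value, group, rank): (9,G3,1), (10,G1,2), (11,G2,3), (14,G1,4), (15,G1,5), (16,G2,6), (18,G2,7.5), (18,G3,7.5), (19,G1,10), (19,G2,10), (19,G3,10), (27,G2,12)
Step 2: Sum ranks within each group.
R_1 = 21 (n_1 = 4)
R_2 = 38.5 (n_2 = 5)
R_3 = 18.5 (n_3 = 3)
Step 3: H = 12/(N(N+1)) * sum(R_i^2/n_i) - 3(N+1)
     = 12/(12*13) * (21^2/4 + 38.5^2/5 + 18.5^2/3) - 3*13
     = 0.076923 * 520.783 - 39
     = 1.060256.
Step 4: Ties present; correction factor C = 1 - 30/(12^3 - 12) = 0.982517. Corrected H = 1.060256 / 0.982517 = 1.079122.
Step 5: Under H0, H ~ chi^2(2); p-value = 0.583004.
Step 6: alpha = 0.05. fail to reject H0.

H = 1.0791, df = 2, p = 0.583004, fail to reject H0.


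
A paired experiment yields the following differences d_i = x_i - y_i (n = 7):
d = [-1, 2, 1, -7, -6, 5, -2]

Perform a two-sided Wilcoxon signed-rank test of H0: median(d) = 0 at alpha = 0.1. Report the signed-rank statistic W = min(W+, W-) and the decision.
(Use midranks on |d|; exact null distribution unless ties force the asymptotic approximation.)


Step 1: Drop any zero differences (none here) and take |d_i|.
|d| = [1, 2, 1, 7, 6, 5, 2]
Step 2: Midrank |d_i| (ties get averaged ranks).
ranks: |1|->1.5, |2|->3.5, |1|->1.5, |7|->7, |6|->6, |5|->5, |2|->3.5
Step 3: Attach original signs; sum ranks with positive sign and with negative sign.
W+ = 3.5 + 1.5 + 5 = 10
W- = 1.5 + 7 + 6 + 3.5 = 18
(Check: W+ + W- = 28 should equal n(n+1)/2 = 28.)
Step 4: Test statistic W = min(W+, W-) = 10.
Step 5: Ties in |d|, so use the tie-corrected normal approximation.
        E[W] = n(n+1)/4 = 7*8/4 = 14.
        Tie groups: |d|=1 (t=2), |d|=2 (t=2); sum(t^3 - t) = 12.
        Var[W] = n(n+1)(2n+1)/24 - sum(t^3-t)/48 = 840/24 - 12/48 = 34.75.
        z = (W - E[W]) / sqrt(Var[W]) = (10 - 14) / 5.8949 = -0.6786.
        Two-sided p = 2*Phi(z) = 0.497422.
Step 6: alpha = 0.1. fail to reject H0.

W+ = 10, W- = 18, W = min = 10, p = 0.497422, fail to reject H0.


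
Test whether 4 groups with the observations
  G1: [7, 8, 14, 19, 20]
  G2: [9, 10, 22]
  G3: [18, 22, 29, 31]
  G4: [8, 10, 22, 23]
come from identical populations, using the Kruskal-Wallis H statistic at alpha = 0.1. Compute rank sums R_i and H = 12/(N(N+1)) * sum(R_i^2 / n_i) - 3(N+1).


Step 1: Combine all N = 16 observations and assign midranks.
sorted (value, group, rank): (7,G1,1), (8,G1,2.5), (8,G4,2.5), (9,G2,4), (10,G2,5.5), (10,G4,5.5), (14,G1,7), (18,G3,8), (19,G1,9), (20,G1,10), (22,G2,12), (22,G3,12), (22,G4,12), (23,G4,14), (29,G3,15), (31,G3,16)
Step 2: Sum ranks within each group.
R_1 = 29.5 (n_1 = 5)
R_2 = 21.5 (n_2 = 3)
R_3 = 51 (n_3 = 4)
R_4 = 34 (n_4 = 4)
Step 3: H = 12/(N(N+1)) * sum(R_i^2/n_i) - 3(N+1)
     = 12/(16*17) * (29.5^2/5 + 21.5^2/3 + 51^2/4 + 34^2/4) - 3*17
     = 0.044118 * 1267.38 - 51
     = 4.913971.
Step 4: Ties present; correction factor C = 1 - 36/(16^3 - 16) = 0.991176. Corrected H = 4.913971 / 0.991176 = 4.957715.
Step 5: Under H0, H ~ chi^2(3); p-value = 0.174920.
Step 6: alpha = 0.1. fail to reject H0.

H = 4.9577, df = 3, p = 0.174920, fail to reject H0.


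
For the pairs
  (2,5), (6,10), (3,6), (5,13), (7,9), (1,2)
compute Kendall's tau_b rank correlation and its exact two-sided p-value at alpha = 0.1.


Step 1: Enumerate the 15 unordered pairs (i,j) with i<j and classify each by sign(x_j-x_i) * sign(y_j-y_i).
  (1,2):dx=+4,dy=+5->C; (1,3):dx=+1,dy=+1->C; (1,4):dx=+3,dy=+8->C; (1,5):dx=+5,dy=+4->C
  (1,6):dx=-1,dy=-3->C; (2,3):dx=-3,dy=-4->C; (2,4):dx=-1,dy=+3->D; (2,5):dx=+1,dy=-1->D
  (2,6):dx=-5,dy=-8->C; (3,4):dx=+2,dy=+7->C; (3,5):dx=+4,dy=+3->C; (3,6):dx=-2,dy=-4->C
  (4,5):dx=+2,dy=-4->D; (4,6):dx=-4,dy=-11->C; (5,6):dx=-6,dy=-7->C
Step 2: C = 12, D = 3, total pairs = 15.
Step 3: tau = (C - D)/(n(n-1)/2) = (12 - 3)/15 = 0.600000.
Step 4: Exact two-sided p-value (enumerate n! = 720 permutations of y under H0): p = 0.136111.
Step 5: alpha = 0.1. fail to reject H0.

tau_b = 0.6000 (C=12, D=3), p = 0.136111, fail to reject H0.


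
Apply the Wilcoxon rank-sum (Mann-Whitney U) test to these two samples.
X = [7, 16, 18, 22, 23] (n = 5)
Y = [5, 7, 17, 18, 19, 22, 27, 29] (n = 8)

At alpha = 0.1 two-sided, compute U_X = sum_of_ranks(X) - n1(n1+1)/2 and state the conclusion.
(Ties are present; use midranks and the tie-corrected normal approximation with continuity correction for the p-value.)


Step 1: Combine and sort all 13 observations; assign midranks.
sorted (value, group): (5,Y), (7,X), (7,Y), (16,X), (17,Y), (18,X), (18,Y), (19,Y), (22,X), (22,Y), (23,X), (27,Y), (29,Y)
ranks: 5->1, 7->2.5, 7->2.5, 16->4, 17->5, 18->6.5, 18->6.5, 19->8, 22->9.5, 22->9.5, 23->11, 27->12, 29->13
Step 2: Rank sum for X: R1 = 2.5 + 4 + 6.5 + 9.5 + 11 = 33.5.
Step 3: U_X = R1 - n1(n1+1)/2 = 33.5 - 5*6/2 = 33.5 - 15 = 18.5.
       U_Y = n1*n2 - U_X = 40 - 18.5 = 21.5.
Step 4: Ties are present, so use the tie-corrected normal approximation (with continuity correction) for the p-value.
Step 5: p-value = 0.883138; compare to alpha = 0.1. fail to reject H0.

U_X = 18.5, p = 0.883138, fail to reject H0 at alpha = 0.1.


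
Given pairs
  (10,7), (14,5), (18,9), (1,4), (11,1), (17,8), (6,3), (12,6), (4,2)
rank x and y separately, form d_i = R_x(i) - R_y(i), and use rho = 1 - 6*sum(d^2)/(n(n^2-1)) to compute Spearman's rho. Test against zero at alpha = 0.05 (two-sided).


Step 1: Rank x and y separately (midranks; no ties here).
rank(x): 10->4, 14->7, 18->9, 1->1, 11->5, 17->8, 6->3, 12->6, 4->2
rank(y): 7->7, 5->5, 9->9, 4->4, 1->1, 8->8, 3->3, 6->6, 2->2
Step 2: d_i = R_x(i) - R_y(i); compute d_i^2.
  (4-7)^2=9, (7-5)^2=4, (9-9)^2=0, (1-4)^2=9, (5-1)^2=16, (8-8)^2=0, (3-3)^2=0, (6-6)^2=0, (2-2)^2=0
sum(d^2) = 38.
Step 3: rho = 1 - 6*38 / (9*(9^2 - 1)) = 1 - 228/720 = 0.683333.
Step 4: Under H0, t = rho * sqrt((n-2)/(1-rho^2)) = 2.4763 ~ t(7).
Step 5: Two-sided p-value from the t-distribution with 7 df = 0.042442.
Step 6: alpha = 0.05. reject H0.

rho = 0.6833, p = 0.042442, reject H0 at alpha = 0.05.


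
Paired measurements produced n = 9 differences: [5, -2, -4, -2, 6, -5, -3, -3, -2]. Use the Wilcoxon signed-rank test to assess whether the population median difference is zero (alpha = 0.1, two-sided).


Step 1: Drop any zero differences (none here) and take |d_i|.
|d| = [5, 2, 4, 2, 6, 5, 3, 3, 2]
Step 2: Midrank |d_i| (ties get averaged ranks).
ranks: |5|->7.5, |2|->2, |4|->6, |2|->2, |6|->9, |5|->7.5, |3|->4.5, |3|->4.5, |2|->2
Step 3: Attach original signs; sum ranks with positive sign and with negative sign.
W+ = 7.5 + 9 = 16.5
W- = 2 + 6 + 2 + 7.5 + 4.5 + 4.5 + 2 = 28.5
(Check: W+ + W- = 45 should equal n(n+1)/2 = 45.)
Step 4: Test statistic W = min(W+, W-) = 16.5.
Step 5: Ties in |d|, so use the tie-corrected normal approximation.
        E[W] = n(n+1)/4 = 9*10/4 = 22.5.
        Tie groups: |d|=2 (t=3), |d|=3 (t=2), |d|=5 (t=2); sum(t^3 - t) = 36.
        Var[W] = n(n+1)(2n+1)/24 - sum(t^3-t)/48 = 1710/24 - 36/48 = 70.5.
        z = (W - E[W]) / sqrt(Var[W]) = (16.5 - 22.5) / 8.3964 = -0.7146.
        Two-sided p = 2*Phi(z) = 0.474863.
Step 6: alpha = 0.1. fail to reject H0.

W+ = 16.5, W- = 28.5, W = min = 16.5, p = 0.474863, fail to reject H0.


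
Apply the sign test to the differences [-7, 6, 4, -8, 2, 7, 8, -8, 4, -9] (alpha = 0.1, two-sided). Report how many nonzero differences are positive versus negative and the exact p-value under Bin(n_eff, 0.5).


Step 1: Discard zero differences. Original n = 10; n_eff = number of nonzero differences = 10.
Nonzero differences (with sign): -7, +6, +4, -8, +2, +7, +8, -8, +4, -9
Step 2: Count signs: positive = 6, negative = 4.
Step 3: Under H0: P(positive) = 0.5, so the number of positives S ~ Bin(10, 0.5).
Step 4: Two-sided exact p-value = sum of Bin(10,0.5) probabilities at or below the observed probability = 0.753906.
Step 5: alpha = 0.1. fail to reject H0.

n_eff = 10, pos = 6, neg = 4, p = 0.753906, fail to reject H0.


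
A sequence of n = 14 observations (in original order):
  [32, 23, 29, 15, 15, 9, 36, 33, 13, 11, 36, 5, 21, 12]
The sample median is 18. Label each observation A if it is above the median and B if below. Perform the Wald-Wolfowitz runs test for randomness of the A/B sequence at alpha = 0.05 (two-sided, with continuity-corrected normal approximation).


Step 1: Compute median = 18; label A = above, B = below.
Labels in order: AAABBBAABBABAB  (n_A = 7, n_B = 7)
Step 2: Count runs R = 8.
Step 3: Under H0 (random ordering), E[R] = 2*n_A*n_B/(n_A+n_B) + 1 = 2*7*7/14 + 1 = 8.0000.
        Var[R] = 2*n_A*n_B*(2*n_A*n_B - n_A - n_B) / ((n_A+n_B)^2 * (n_A+n_B-1)) = 8232/2548 = 3.2308.
        SD[R] = 1.7974.
Step 4: R = E[R], so z = 0 with no continuity correction.
Step 5: Two-sided p-value via normal approximation = 2*(1 - Phi(|z|)) = 1.000000.
Step 6: alpha = 0.05. fail to reject H0.

R = 8, z = 0.0000, p = 1.000000, fail to reject H0.


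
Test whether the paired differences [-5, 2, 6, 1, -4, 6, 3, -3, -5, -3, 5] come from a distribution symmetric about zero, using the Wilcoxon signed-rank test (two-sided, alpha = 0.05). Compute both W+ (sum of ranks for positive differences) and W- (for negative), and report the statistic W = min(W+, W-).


Step 1: Drop any zero differences (none here) and take |d_i|.
|d| = [5, 2, 6, 1, 4, 6, 3, 3, 5, 3, 5]
Step 2: Midrank |d_i| (ties get averaged ranks).
ranks: |5|->8, |2|->2, |6|->10.5, |1|->1, |4|->6, |6|->10.5, |3|->4, |3|->4, |5|->8, |3|->4, |5|->8
Step 3: Attach original signs; sum ranks with positive sign and with negative sign.
W+ = 2 + 10.5 + 1 + 10.5 + 4 + 8 = 36
W- = 8 + 6 + 4 + 8 + 4 = 30
(Check: W+ + W- = 66 should equal n(n+1)/2 = 66.)
Step 4: Test statistic W = min(W+, W-) = 30.
Step 5: Ties in |d|, so use the tie-corrected normal approximation.
        E[W] = n(n+1)/4 = 11*12/4 = 33.
        Tie groups: |d|=3 (t=3), |d|=5 (t=3), |d|=6 (t=2); sum(t^3 - t) = 54.
        Var[W] = n(n+1)(2n+1)/24 - sum(t^3-t)/48 = 3036/24 - 54/48 = 125.375.
        z = (W - E[W]) / sqrt(Var[W]) = (30 - 33) / 11.1971 = -0.2679.
        Two-sided p = 2*Phi(z) = 0.788756.
Step 6: alpha = 0.05. fail to reject H0.

W+ = 36, W- = 30, W = min = 30, p = 0.788756, fail to reject H0.


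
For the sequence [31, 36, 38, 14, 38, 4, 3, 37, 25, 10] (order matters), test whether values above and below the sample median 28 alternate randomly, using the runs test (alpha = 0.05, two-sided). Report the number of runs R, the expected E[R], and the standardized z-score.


Step 1: Compute median = 28; label A = above, B = below.
Labels in order: AAABABBABB  (n_A = 5, n_B = 5)
Step 2: Count runs R = 6.
Step 3: Under H0 (random ordering), E[R] = 2*n_A*n_B/(n_A+n_B) + 1 = 2*5*5/10 + 1 = 6.0000.
        Var[R] = 2*n_A*n_B*(2*n_A*n_B - n_A - n_B) / ((n_A+n_B)^2 * (n_A+n_B-1)) = 2000/900 = 2.2222.
        SD[R] = 1.4907.
Step 4: R = E[R], so z = 0 with no continuity correction.
Step 5: Two-sided p-value via normal approximation = 2*(1 - Phi(|z|)) = 1.000000.
Step 6: alpha = 0.05. fail to reject H0.

R = 6, z = 0.0000, p = 1.000000, fail to reject H0.


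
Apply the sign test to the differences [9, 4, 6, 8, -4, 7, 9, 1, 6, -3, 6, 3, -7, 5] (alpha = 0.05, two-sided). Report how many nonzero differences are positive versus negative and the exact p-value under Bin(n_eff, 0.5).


Step 1: Discard zero differences. Original n = 14; n_eff = number of nonzero differences = 14.
Nonzero differences (with sign): +9, +4, +6, +8, -4, +7, +9, +1, +6, -3, +6, +3, -7, +5
Step 2: Count signs: positive = 11, negative = 3.
Step 3: Under H0: P(positive) = 0.5, so the number of positives S ~ Bin(14, 0.5).
Step 4: Two-sided exact p-value = sum of Bin(14,0.5) probabilities at or below the observed probability = 0.057373.
Step 5: alpha = 0.05. fail to reject H0.

n_eff = 14, pos = 11, neg = 3, p = 0.057373, fail to reject H0.


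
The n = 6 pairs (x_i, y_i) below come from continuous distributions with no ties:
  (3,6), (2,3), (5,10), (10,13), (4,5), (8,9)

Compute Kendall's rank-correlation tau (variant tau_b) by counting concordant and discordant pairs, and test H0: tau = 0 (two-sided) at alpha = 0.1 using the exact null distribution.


Step 1: Enumerate the 15 unordered pairs (i,j) with i<j and classify each by sign(x_j-x_i) * sign(y_j-y_i).
  (1,2):dx=-1,dy=-3->C; (1,3):dx=+2,dy=+4->C; (1,4):dx=+7,dy=+7->C; (1,5):dx=+1,dy=-1->D
  (1,6):dx=+5,dy=+3->C; (2,3):dx=+3,dy=+7->C; (2,4):dx=+8,dy=+10->C; (2,5):dx=+2,dy=+2->C
  (2,6):dx=+6,dy=+6->C; (3,4):dx=+5,dy=+3->C; (3,5):dx=-1,dy=-5->C; (3,6):dx=+3,dy=-1->D
  (4,5):dx=-6,dy=-8->C; (4,6):dx=-2,dy=-4->C; (5,6):dx=+4,dy=+4->C
Step 2: C = 13, D = 2, total pairs = 15.
Step 3: tau = (C - D)/(n(n-1)/2) = (13 - 2)/15 = 0.733333.
Step 4: Exact two-sided p-value (enumerate n! = 720 permutations of y under H0): p = 0.055556.
Step 5: alpha = 0.1. reject H0.

tau_b = 0.7333 (C=13, D=2), p = 0.055556, reject H0.


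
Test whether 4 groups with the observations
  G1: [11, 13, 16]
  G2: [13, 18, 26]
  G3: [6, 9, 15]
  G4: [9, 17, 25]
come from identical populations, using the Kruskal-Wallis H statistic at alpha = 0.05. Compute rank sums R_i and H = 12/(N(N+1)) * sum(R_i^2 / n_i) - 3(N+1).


Step 1: Combine all N = 12 observations and assign midranks.
sorted (value, group, rank): (6,G3,1), (9,G3,2.5), (9,G4,2.5), (11,G1,4), (13,G1,5.5), (13,G2,5.5), (15,G3,7), (16,G1,8), (17,G4,9), (18,G2,10), (25,G4,11), (26,G2,12)
Step 2: Sum ranks within each group.
R_1 = 17.5 (n_1 = 3)
R_2 = 27.5 (n_2 = 3)
R_3 = 10.5 (n_3 = 3)
R_4 = 22.5 (n_4 = 3)
Step 3: H = 12/(N(N+1)) * sum(R_i^2/n_i) - 3(N+1)
     = 12/(12*13) * (17.5^2/3 + 27.5^2/3 + 10.5^2/3 + 22.5^2/3) - 3*13
     = 0.076923 * 559.667 - 39
     = 4.051282.
Step 4: Ties present; correction factor C = 1 - 12/(12^3 - 12) = 0.993007. Corrected H = 4.051282 / 0.993007 = 4.079812.
Step 5: Under H0, H ~ chi^2(3); p-value = 0.252974.
Step 6: alpha = 0.05. fail to reject H0.

H = 4.0798, df = 3, p = 0.252974, fail to reject H0.


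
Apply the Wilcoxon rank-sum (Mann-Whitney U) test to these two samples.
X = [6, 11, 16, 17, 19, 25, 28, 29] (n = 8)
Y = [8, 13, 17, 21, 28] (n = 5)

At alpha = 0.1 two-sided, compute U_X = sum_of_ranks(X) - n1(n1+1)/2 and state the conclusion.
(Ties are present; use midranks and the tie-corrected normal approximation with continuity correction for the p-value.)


Step 1: Combine and sort all 13 observations; assign midranks.
sorted (value, group): (6,X), (8,Y), (11,X), (13,Y), (16,X), (17,X), (17,Y), (19,X), (21,Y), (25,X), (28,X), (28,Y), (29,X)
ranks: 6->1, 8->2, 11->3, 13->4, 16->5, 17->6.5, 17->6.5, 19->8, 21->9, 25->10, 28->11.5, 28->11.5, 29->13
Step 2: Rank sum for X: R1 = 1 + 3 + 5 + 6.5 + 8 + 10 + 11.5 + 13 = 58.
Step 3: U_X = R1 - n1(n1+1)/2 = 58 - 8*9/2 = 58 - 36 = 22.
       U_Y = n1*n2 - U_X = 40 - 22 = 18.
Step 4: Ties are present, so use the tie-corrected normal approximation (with continuity correction) for the p-value.
Step 5: p-value = 0.825728; compare to alpha = 0.1. fail to reject H0.

U_X = 22, p = 0.825728, fail to reject H0 at alpha = 0.1.


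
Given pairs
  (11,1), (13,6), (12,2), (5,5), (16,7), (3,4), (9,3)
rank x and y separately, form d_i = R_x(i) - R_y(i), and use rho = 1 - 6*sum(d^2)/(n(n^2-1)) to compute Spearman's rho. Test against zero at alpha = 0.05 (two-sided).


Step 1: Rank x and y separately (midranks; no ties here).
rank(x): 11->4, 13->6, 12->5, 5->2, 16->7, 3->1, 9->3
rank(y): 1->1, 6->6, 2->2, 5->5, 7->7, 4->4, 3->3
Step 2: d_i = R_x(i) - R_y(i); compute d_i^2.
  (4-1)^2=9, (6-6)^2=0, (5-2)^2=9, (2-5)^2=9, (7-7)^2=0, (1-4)^2=9, (3-3)^2=0
sum(d^2) = 36.
Step 3: rho = 1 - 6*36 / (7*(7^2 - 1)) = 1 - 216/336 = 0.357143.
Step 4: Under H0, t = rho * sqrt((n-2)/(1-rho^2)) = 0.8550 ~ t(5).
Step 5: Two-sided p-value from the t-distribution with 5 df = 0.431611.
Step 6: alpha = 0.05. fail to reject H0.

rho = 0.3571, p = 0.431611, fail to reject H0 at alpha = 0.05.


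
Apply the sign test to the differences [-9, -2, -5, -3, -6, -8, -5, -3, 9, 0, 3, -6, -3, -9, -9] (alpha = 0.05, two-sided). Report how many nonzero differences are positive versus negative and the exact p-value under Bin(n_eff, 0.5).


Step 1: Discard zero differences. Original n = 15; n_eff = number of nonzero differences = 14.
Nonzero differences (with sign): -9, -2, -5, -3, -6, -8, -5, -3, +9, +3, -6, -3, -9, -9
Step 2: Count signs: positive = 2, negative = 12.
Step 3: Under H0: P(positive) = 0.5, so the number of positives S ~ Bin(14, 0.5).
Step 4: Two-sided exact p-value = sum of Bin(14,0.5) probabilities at or below the observed probability = 0.012939.
Step 5: alpha = 0.05. reject H0.

n_eff = 14, pos = 2, neg = 12, p = 0.012939, reject H0.


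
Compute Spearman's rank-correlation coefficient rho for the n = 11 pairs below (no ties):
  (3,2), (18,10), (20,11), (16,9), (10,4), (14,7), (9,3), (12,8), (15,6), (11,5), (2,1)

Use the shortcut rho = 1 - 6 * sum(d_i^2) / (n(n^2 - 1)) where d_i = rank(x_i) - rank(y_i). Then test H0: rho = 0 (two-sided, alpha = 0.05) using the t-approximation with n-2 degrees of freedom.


Step 1: Rank x and y separately (midranks; no ties here).
rank(x): 3->2, 18->10, 20->11, 16->9, 10->4, 14->7, 9->3, 12->6, 15->8, 11->5, 2->1
rank(y): 2->2, 10->10, 11->11, 9->9, 4->4, 7->7, 3->3, 8->8, 6->6, 5->5, 1->1
Step 2: d_i = R_x(i) - R_y(i); compute d_i^2.
  (2-2)^2=0, (10-10)^2=0, (11-11)^2=0, (9-9)^2=0, (4-4)^2=0, (7-7)^2=0, (3-3)^2=0, (6-8)^2=4, (8-6)^2=4, (5-5)^2=0, (1-1)^2=0
sum(d^2) = 8.
Step 3: rho = 1 - 6*8 / (11*(11^2 - 1)) = 1 - 48/1320 = 0.963636.
Step 4: Under H0, t = rho * sqrt((n-2)/(1-rho^2)) = 10.8186 ~ t(9).
Step 5: Two-sided p-value from the t-distribution with 9 df = 0.000002.
Step 6: alpha = 0.05. reject H0.

rho = 0.9636, p = 0.000002, reject H0 at alpha = 0.05.


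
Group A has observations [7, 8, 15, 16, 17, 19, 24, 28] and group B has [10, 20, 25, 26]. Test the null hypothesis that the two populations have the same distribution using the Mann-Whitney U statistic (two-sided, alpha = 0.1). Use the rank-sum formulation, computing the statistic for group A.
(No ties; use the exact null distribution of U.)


Step 1: Combine and sort all 12 observations; assign midranks.
sorted (value, group): (7,X), (8,X), (10,Y), (15,X), (16,X), (17,X), (19,X), (20,Y), (24,X), (25,Y), (26,Y), (28,X)
ranks: 7->1, 8->2, 10->3, 15->4, 16->5, 17->6, 19->7, 20->8, 24->9, 25->10, 26->11, 28->12
Step 2: Rank sum for X: R1 = 1 + 2 + 4 + 5 + 6 + 7 + 9 + 12 = 46.
Step 3: U_X = R1 - n1(n1+1)/2 = 46 - 8*9/2 = 46 - 36 = 10.
       U_Y = n1*n2 - U_X = 32 - 10 = 22.
Step 4: No ties, so the exact null distribution of U (based on enumerating the C(12,8) = 495 equally likely rank assignments) gives the two-sided p-value.
Step 5: p-value = 0.367677; compare to alpha = 0.1. fail to reject H0.

U_X = 10, p = 0.367677, fail to reject H0 at alpha = 0.1.


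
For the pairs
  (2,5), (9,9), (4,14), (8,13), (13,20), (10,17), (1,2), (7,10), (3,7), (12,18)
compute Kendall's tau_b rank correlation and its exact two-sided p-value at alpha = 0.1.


Step 1: Enumerate the 45 unordered pairs (i,j) with i<j and classify each by sign(x_j-x_i) * sign(y_j-y_i).
  (1,2):dx=+7,dy=+4->C; (1,3):dx=+2,dy=+9->C; (1,4):dx=+6,dy=+8->C; (1,5):dx=+11,dy=+15->C
  (1,6):dx=+8,dy=+12->C; (1,7):dx=-1,dy=-3->C; (1,8):dx=+5,dy=+5->C; (1,9):dx=+1,dy=+2->C
  (1,10):dx=+10,dy=+13->C; (2,3):dx=-5,dy=+5->D; (2,4):dx=-1,dy=+4->D; (2,5):dx=+4,dy=+11->C
  (2,6):dx=+1,dy=+8->C; (2,7):dx=-8,dy=-7->C; (2,8):dx=-2,dy=+1->D; (2,9):dx=-6,dy=-2->C
  (2,10):dx=+3,dy=+9->C; (3,4):dx=+4,dy=-1->D; (3,5):dx=+9,dy=+6->C; (3,6):dx=+6,dy=+3->C
  (3,7):dx=-3,dy=-12->C; (3,8):dx=+3,dy=-4->D; (3,9):dx=-1,dy=-7->C; (3,10):dx=+8,dy=+4->C
  (4,5):dx=+5,dy=+7->C; (4,6):dx=+2,dy=+4->C; (4,7):dx=-7,dy=-11->C; (4,8):dx=-1,dy=-3->C
  (4,9):dx=-5,dy=-6->C; (4,10):dx=+4,dy=+5->C; (5,6):dx=-3,dy=-3->C; (5,7):dx=-12,dy=-18->C
  (5,8):dx=-6,dy=-10->C; (5,9):dx=-10,dy=-13->C; (5,10):dx=-1,dy=-2->C; (6,7):dx=-9,dy=-15->C
  (6,8):dx=-3,dy=-7->C; (6,9):dx=-7,dy=-10->C; (6,10):dx=+2,dy=+1->C; (7,8):dx=+6,dy=+8->C
  (7,9):dx=+2,dy=+5->C; (7,10):dx=+11,dy=+16->C; (8,9):dx=-4,dy=-3->C; (8,10):dx=+5,dy=+8->C
  (9,10):dx=+9,dy=+11->C
Step 2: C = 40, D = 5, total pairs = 45.
Step 3: tau = (C - D)/(n(n-1)/2) = (40 - 5)/45 = 0.777778.
Step 4: Exact two-sided p-value (enumerate n! = 3628800 permutations of y under H0): p = 0.000946.
Step 5: alpha = 0.1. reject H0.

tau_b = 0.7778 (C=40, D=5), p = 0.000946, reject H0.
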